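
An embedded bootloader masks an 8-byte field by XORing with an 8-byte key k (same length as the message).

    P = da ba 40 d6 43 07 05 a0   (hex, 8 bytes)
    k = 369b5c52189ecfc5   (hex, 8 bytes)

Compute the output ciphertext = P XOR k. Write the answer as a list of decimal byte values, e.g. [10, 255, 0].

XOR is its own inverse, so applying the key byte-wise gives the result directly.
11011010 ^ 00110110 = 11101100
10111010 ^ 10011011 = 00100001
01000000 ^ 01011100 = 00011100
11010110 ^ 01010010 = 10000100
01000011 ^ 00011000 = 01011011
00000111 ^ 10011110 = 10011001
00000101 ^ 11001111 = 11001010
10100000 ^ 11000101 = 01100101

[236, 33, 28, 132, 91, 153, 202, 101]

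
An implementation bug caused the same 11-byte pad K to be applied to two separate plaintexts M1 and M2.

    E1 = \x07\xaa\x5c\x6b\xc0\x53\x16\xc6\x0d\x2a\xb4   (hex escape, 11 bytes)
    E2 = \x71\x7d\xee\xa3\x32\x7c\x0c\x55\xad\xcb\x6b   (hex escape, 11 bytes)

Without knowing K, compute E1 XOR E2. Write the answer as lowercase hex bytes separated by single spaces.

76 d7 b2 c8 f2 2f 1a 93 a0 e1 df

E1 ⊕ E2 = (M1 ⊕ K) ⊕ (M2 ⊕ K) = M1 ⊕ M2 — the shared key cancels under XOR.
  7 XOR 113 = 118
170 XOR 125 = 215
 92 XOR 238 = 178
107 XOR 163 = 200
192 XOR  50 = 242
 83 XOR 124 =  47
 22 XOR  12 =  26
198 XOR  85 = 147
 13 XOR 173 = 160
 42 XOR 203 = 225
180 XOR 107 = 223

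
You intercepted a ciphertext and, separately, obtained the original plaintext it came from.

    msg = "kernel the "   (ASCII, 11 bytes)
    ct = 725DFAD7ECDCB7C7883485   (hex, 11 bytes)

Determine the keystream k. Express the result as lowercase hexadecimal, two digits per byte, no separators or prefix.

Since ct = msg ⊕ k, XORing both sides with msg gives k = msg ⊕ ct.
byte 0: 6b ^ 72 = 19
byte 1: 65 ^ 5d = 38
byte 2: 72 ^ fa = 88
byte 3: 6e ^ d7 = b9
byte 4: 65 ^ ec = 89
byte 5: 6c ^ dc = b0
byte 6: 20 ^ b7 = 97
byte 7: 74 ^ c7 = b3
byte 8: 68 ^ 88 = e0
byte 9: 65 ^ 34 = 51
byte 10: 20 ^ 85 = a5

193888b989b097b3e051a5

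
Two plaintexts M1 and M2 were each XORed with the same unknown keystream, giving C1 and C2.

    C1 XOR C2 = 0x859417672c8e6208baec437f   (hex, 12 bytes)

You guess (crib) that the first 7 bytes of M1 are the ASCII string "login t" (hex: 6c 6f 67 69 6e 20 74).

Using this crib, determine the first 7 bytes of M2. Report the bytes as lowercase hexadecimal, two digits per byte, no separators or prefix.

Since C1 ⊕ C2 = M1 ⊕ M2, XORing with the guessed M1 bytes yields the corresponding M2 bytes: M2 = (C1 ⊕ C2) ⊕ M1.
133 XOR 108 = 233
148 XOR 111 = 251
 23 XOR 103 = 112
103 XOR 105 =  14
 44 XOR 110 =  66
142 XOR  32 = 174
 98 XOR 116 =  22

e9fb700e42ae16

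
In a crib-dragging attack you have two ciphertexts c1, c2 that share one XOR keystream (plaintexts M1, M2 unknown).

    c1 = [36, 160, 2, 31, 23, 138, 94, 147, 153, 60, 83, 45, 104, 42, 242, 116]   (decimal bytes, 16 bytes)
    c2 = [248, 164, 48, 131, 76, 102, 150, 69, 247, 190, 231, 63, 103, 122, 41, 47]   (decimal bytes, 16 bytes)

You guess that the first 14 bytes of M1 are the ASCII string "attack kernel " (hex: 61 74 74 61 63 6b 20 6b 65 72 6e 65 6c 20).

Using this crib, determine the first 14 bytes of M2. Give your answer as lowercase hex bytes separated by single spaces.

bd 70 46 fd 38 87 e8 bd 0b f0 da 77 63 70

First, c1 ⊕ c2 = (M1 ⊕ K) ⊕ (M2 ⊕ K) = M1 ⊕ M2, so the key drops out. Then M2 = (M1 ⊕ M2) ⊕ M1 over the first 14 bytes.
byte 0: (24 xor f8) xor 61 = dc xor 61 = bd
byte 1: (a0 xor a4) xor 74 = 04 xor 74 = 70
byte 2: (02 xor 30) xor 74 = 32 xor 74 = 46
byte 3: (1f xor 83) xor 61 = 9c xor 61 = fd
byte 4: (17 xor 4c) xor 63 = 5b xor 63 = 38
byte 5: (8a xor 66) xor 6b = ec xor 6b = 87
byte 6: (5e xor 96) xor 20 = c8 xor 20 = e8
byte 7: (93 xor 45) xor 6b = d6 xor 6b = bd
byte 8: (99 xor f7) xor 65 = 6e xor 65 = 0b
byte 9: (3c xor be) xor 72 = 82 xor 72 = f0
byte 10: (53 xor e7) xor 6e = b4 xor 6e = da
byte 11: (2d xor 3f) xor 65 = 12 xor 65 = 77
byte 12: (68 xor 67) xor 6c = 0f xor 6c = 63
byte 13: (2a xor 7a) xor 20 = 50 xor 20 = 70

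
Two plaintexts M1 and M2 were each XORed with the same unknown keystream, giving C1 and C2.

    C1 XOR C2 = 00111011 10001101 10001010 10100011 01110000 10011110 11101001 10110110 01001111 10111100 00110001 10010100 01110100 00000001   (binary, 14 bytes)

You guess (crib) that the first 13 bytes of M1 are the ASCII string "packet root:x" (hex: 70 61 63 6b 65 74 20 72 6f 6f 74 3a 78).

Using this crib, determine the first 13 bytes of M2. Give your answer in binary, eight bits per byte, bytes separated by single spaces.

Since C1 ⊕ C2 = M1 ⊕ M2, XORing with the guessed M1 bytes yields the corresponding M2 bytes: M2 = (C1 ⊕ C2) ⊕ M1.
3b XOR 70 = 4b
8d XOR 61 = ec
8a XOR 63 = e9
a3 XOR 6b = c8
70 XOR 65 = 15
9e XOR 74 = ea
e9 XOR 20 = c9
b6 XOR 72 = c4
4f XOR 6f = 20
bc XOR 6f = d3
31 XOR 74 = 45
94 XOR 3a = ae
74 XOR 78 = 0c

01001011 11101100 11101001 11001000 00010101 11101010 11001001 11000100 00100000 11010011 01000101 10101110 00001100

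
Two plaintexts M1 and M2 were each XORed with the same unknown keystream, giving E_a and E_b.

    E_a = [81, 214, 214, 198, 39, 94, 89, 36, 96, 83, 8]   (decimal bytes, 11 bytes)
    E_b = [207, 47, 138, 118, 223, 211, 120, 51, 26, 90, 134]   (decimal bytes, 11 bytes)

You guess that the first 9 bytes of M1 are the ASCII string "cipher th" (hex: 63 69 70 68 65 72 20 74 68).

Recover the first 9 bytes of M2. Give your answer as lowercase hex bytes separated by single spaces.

fd 90 2c d8 9d ff 01 63 12

First, E_a ⊕ E_b = (M1 ⊕ K) ⊕ (M2 ⊕ K) = M1 ⊕ M2, so the key drops out. Then M2 = (M1 ⊕ M2) ⊕ M1 over the first 9 bytes.
byte 0: (51 ^ cf) ^ 63 = 9e ^ 63 = fd
byte 1: (d6 ^ 2f) ^ 69 = f9 ^ 69 = 90
byte 2: (d6 ^ 8a) ^ 70 = 5c ^ 70 = 2c
byte 3: (c6 ^ 76) ^ 68 = b0 ^ 68 = d8
byte 4: (27 ^ df) ^ 65 = f8 ^ 65 = 9d
byte 5: (5e ^ d3) ^ 72 = 8d ^ 72 = ff
byte 6: (59 ^ 78) ^ 20 = 21 ^ 20 = 01
byte 7: (24 ^ 33) ^ 74 = 17 ^ 74 = 63
byte 8: (60 ^ 1a) ^ 68 = 7a ^ 68 = 12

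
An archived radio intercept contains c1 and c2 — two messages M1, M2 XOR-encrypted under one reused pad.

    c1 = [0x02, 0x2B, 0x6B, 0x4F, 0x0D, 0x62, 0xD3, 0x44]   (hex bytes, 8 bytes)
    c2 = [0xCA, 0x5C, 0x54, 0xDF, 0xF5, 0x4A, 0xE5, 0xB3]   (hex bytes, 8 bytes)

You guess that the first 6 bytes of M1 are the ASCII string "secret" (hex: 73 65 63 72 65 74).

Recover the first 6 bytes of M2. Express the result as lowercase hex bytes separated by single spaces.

First, c1 ⊕ c2 = (M1 ⊕ K) ⊕ (M2 ⊕ K) = M1 ⊕ M2, so the key drops out. Then M2 = (M1 ⊕ M2) ⊕ M1 over the first 6 bytes.
byte 0: (02 xor ca) xor 73 = c8 xor 73 = bb
byte 1: (2b xor 5c) xor 65 = 77 xor 65 = 12
byte 2: (6b xor 54) xor 63 = 3f xor 63 = 5c
byte 3: (4f xor df) xor 72 = 90 xor 72 = e2
byte 4: (0d xor f5) xor 65 = f8 xor 65 = 9d
byte 5: (62 xor 4a) xor 74 = 28 xor 74 = 5c

bb 12 5c e2 9d 5c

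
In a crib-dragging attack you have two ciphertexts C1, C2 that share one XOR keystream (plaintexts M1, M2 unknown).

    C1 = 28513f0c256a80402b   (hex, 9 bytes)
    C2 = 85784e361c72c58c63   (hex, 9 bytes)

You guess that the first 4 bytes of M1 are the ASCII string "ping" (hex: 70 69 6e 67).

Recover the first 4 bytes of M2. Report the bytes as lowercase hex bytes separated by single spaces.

First, C1 ⊕ C2 = (M1 ⊕ K) ⊕ (M2 ⊕ K) = M1 ⊕ M2, so the key drops out. Then M2 = (M1 ⊕ M2) ⊕ M1 over the first 4 bytes.
byte 0: (28 ⊕ 85) ⊕ 70 = ad ⊕ 70 = dd
byte 1: (51 ⊕ 78) ⊕ 69 = 29 ⊕ 69 = 40
byte 2: (3f ⊕ 4e) ⊕ 6e = 71 ⊕ 6e = 1f
byte 3: (0c ⊕ 36) ⊕ 67 = 3a ⊕ 67 = 5d

dd 40 1f 5d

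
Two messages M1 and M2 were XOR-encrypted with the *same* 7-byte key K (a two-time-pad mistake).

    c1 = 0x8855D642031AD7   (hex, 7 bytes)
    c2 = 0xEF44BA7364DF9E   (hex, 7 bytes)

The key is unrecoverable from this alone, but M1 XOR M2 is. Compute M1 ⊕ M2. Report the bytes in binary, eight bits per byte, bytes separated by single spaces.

c1 ⊕ c2 = (M1 ⊕ K) ⊕ (M2 ⊕ K) = M1 ⊕ M2 — the shared key cancels under XOR.
10001000 xor 11101111 = 01100111
01010101 xor 01000100 = 00010001
11010110 xor 10111010 = 01101100
01000010 xor 01110011 = 00110001
00000011 xor 01100100 = 01100111
00011010 xor 11011111 = 11000101
11010111 xor 10011110 = 01001001

01100111 00010001 01101100 00110001 01100111 11000101 01001001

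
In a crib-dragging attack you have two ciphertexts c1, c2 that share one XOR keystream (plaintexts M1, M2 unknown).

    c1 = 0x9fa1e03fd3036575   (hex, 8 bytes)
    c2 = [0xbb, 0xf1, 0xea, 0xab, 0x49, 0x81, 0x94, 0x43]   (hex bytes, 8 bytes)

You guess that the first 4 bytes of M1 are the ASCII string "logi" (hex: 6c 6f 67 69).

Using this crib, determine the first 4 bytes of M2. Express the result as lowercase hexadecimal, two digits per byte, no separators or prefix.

First, c1 ⊕ c2 = (M1 ⊕ K) ⊕ (M2 ⊕ K) = M1 ⊕ M2, so the key drops out. Then M2 = (M1 ⊕ M2) ⊕ M1 over the first 4 bytes.
byte 0: (9f ^ bb) ^ 6c = 24 ^ 6c = 48
byte 1: (a1 ^ f1) ^ 6f = 50 ^ 6f = 3f
byte 2: (e0 ^ ea) ^ 67 = 0a ^ 67 = 6d
byte 3: (3f ^ ab) ^ 69 = 94 ^ 69 = fd

483f6dfd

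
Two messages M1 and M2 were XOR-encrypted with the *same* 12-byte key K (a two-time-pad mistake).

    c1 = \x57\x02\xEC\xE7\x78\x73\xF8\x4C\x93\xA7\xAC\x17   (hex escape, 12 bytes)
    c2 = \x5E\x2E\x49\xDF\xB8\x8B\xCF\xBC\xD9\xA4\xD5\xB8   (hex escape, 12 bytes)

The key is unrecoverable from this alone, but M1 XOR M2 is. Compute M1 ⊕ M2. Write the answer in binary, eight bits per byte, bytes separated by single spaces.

00001001 00101100 10100101 00111000 11000000 11111000 00110111 11110000 01001010 00000011 01111001 10101111

c1 ⊕ c2 = (M1 ⊕ K) ⊕ (M2 ⊕ K) = M1 ⊕ M2 — the shared key cancels under XOR.
57 ⊕ 5e = 09
02 ⊕ 2e = 2c
ec ⊕ 49 = a5
e7 ⊕ df = 38
78 ⊕ b8 = c0
73 ⊕ 8b = f8
f8 ⊕ cf = 37
4c ⊕ bc = f0
93 ⊕ d9 = 4a
a7 ⊕ a4 = 03
ac ⊕ d5 = 79
17 ⊕ b8 = af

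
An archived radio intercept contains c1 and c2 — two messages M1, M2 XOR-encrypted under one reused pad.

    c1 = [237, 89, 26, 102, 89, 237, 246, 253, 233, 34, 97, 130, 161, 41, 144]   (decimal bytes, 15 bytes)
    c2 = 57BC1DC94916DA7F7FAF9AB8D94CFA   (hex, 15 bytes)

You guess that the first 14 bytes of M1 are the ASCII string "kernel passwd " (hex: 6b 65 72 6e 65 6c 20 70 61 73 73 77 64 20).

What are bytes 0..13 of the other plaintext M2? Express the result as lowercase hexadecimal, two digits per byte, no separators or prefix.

First, c1 ⊕ c2 = (M1 ⊕ K) ⊕ (M2 ⊕ K) = M1 ⊕ M2, so the key drops out. Then M2 = (M1 ⊕ M2) ⊕ M1 over the first 14 bytes.
byte 0: (ed xor 57) xor 6b = ba xor 6b = d1
byte 1: (59 xor bc) xor 65 = e5 xor 65 = 80
byte 2: (1a xor 1d) xor 72 = 07 xor 72 = 75
byte 3: (66 xor c9) xor 6e = af xor 6e = c1
byte 4: (59 xor 49) xor 65 = 10 xor 65 = 75
byte 5: (ed xor 16) xor 6c = fb xor 6c = 97
byte 6: (f6 xor da) xor 20 = 2c xor 20 = 0c
byte 7: (fd xor 7f) xor 70 = 82 xor 70 = f2
byte 8: (e9 xor 7f) xor 61 = 96 xor 61 = f7
byte 9: (22 xor af) xor 73 = 8d xor 73 = fe
byte 10: (61 xor 9a) xor 73 = fb xor 73 = 88
byte 11: (82 xor b8) xor 77 = 3a xor 77 = 4d
byte 12: (a1 xor d9) xor 64 = 78 xor 64 = 1c
byte 13: (29 xor 4c) xor 20 = 65 xor 20 = 45

d18075c175970cf2f7fe884d1c45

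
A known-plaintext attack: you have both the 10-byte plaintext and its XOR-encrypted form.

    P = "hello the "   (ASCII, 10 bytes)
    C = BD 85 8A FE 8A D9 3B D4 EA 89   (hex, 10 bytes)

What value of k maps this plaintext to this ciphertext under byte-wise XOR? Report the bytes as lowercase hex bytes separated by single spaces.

d5 e0 e6 92 e5 f9 4f bc 8f a9

Since C = P ⊕ k, XORing both sides with P gives k = P ⊕ C.
01101000 xor 10111101 = 11010101
01100101 xor 10000101 = 11100000
01101100 xor 10001010 = 11100110
01101100 xor 11111110 = 10010010
01101111 xor 10001010 = 11100101
00100000 xor 11011001 = 11111001
01110100 xor 00111011 = 01001111
01101000 xor 11010100 = 10111100
01100101 xor 11101010 = 10001111
00100000 xor 10001001 = 10101001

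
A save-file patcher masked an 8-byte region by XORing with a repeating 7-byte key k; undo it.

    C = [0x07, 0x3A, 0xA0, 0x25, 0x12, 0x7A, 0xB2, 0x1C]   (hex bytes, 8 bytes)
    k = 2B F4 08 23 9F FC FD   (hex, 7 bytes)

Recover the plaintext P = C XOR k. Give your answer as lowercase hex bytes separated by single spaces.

2c ce a8 06 8d 86 4f 37

The 7-byte key repeats, so the effective keystream is 2b f4 08 23 9f fc fd 2b.
byte 0:   7 XOR  43 =  44
byte 1:  58 XOR 244 = 206
byte 2: 160 XOR   8 = 168
byte 3:  37 XOR  35 =   6
byte 4:  18 XOR 159 = 141
byte 5: 122 XOR 252 = 134
byte 6: 178 XOR 253 =  79
byte 7:  28 XOR  43 =  55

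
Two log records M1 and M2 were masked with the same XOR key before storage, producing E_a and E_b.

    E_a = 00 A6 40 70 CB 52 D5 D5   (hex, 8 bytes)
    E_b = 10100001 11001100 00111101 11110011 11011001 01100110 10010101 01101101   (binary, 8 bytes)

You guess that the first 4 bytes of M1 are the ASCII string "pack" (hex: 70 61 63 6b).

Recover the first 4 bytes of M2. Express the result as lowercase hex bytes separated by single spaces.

First, E_a ⊕ E_b = (M1 ⊕ K) ⊕ (M2 ⊕ K) = M1 ⊕ M2, so the key drops out. Then M2 = (M1 ⊕ M2) ⊕ M1 over the first 4 bytes.
byte 0: (00 xor a1) xor 70 = a1 xor 70 = d1
byte 1: (a6 xor cc) xor 61 = 6a xor 61 = 0b
byte 2: (40 xor 3d) xor 63 = 7d xor 63 = 1e
byte 3: (70 xor f3) xor 6b = 83 xor 6b = e8

d1 0b 1e e8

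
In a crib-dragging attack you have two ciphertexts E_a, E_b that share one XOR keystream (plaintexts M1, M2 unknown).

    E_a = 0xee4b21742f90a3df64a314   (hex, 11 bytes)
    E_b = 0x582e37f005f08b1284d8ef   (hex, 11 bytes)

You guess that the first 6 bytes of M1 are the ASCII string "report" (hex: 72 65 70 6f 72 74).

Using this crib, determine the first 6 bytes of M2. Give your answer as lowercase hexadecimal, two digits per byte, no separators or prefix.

c40066eb5814

First, E_a ⊕ E_b = (M1 ⊕ K) ⊕ (M2 ⊕ K) = M1 ⊕ M2, so the key drops out. Then M2 = (M1 ⊕ M2) ⊕ M1 over the first 6 bytes.
byte 0: (ee ⊕ 58) ⊕ 72 = b6 ⊕ 72 = c4
byte 1: (4b ⊕ 2e) ⊕ 65 = 65 ⊕ 65 = 00
byte 2: (21 ⊕ 37) ⊕ 70 = 16 ⊕ 70 = 66
byte 3: (74 ⊕ f0) ⊕ 6f = 84 ⊕ 6f = eb
byte 4: (2f ⊕ 05) ⊕ 72 = 2a ⊕ 72 = 58
byte 5: (90 ⊕ f0) ⊕ 74 = 60 ⊕ 74 = 14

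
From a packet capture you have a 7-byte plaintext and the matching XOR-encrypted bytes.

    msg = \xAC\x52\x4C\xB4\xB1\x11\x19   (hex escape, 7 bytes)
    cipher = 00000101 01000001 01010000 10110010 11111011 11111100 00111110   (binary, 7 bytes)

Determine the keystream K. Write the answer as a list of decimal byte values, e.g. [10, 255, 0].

[169, 19, 28, 6, 74, 237, 39]

Since cipher = msg ⊕ K, XORing both sides with msg gives K = msg ⊕ cipher.
ac xor 05 = a9
52 xor 41 = 13
4c xor 50 = 1c
b4 xor b2 = 06
b1 xor fb = 4a
11 xor fc = ed
19 xor 3e = 27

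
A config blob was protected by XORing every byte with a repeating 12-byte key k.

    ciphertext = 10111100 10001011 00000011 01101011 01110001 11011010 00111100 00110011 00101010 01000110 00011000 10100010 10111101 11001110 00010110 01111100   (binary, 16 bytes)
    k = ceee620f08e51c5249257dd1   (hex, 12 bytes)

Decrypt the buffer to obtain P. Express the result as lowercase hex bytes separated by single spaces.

The 12-byte key repeats, so the effective keystream is ce ee 62 0f 08 e5 1c 52 49 25 7d d1 ce ee 62 0f.
byte 0: 10111100 xor 11001110 = 01110010
byte 1: 10001011 xor 11101110 = 01100101
byte 2: 00000011 xor 01100010 = 01100001
byte 3: 01101011 xor 00001111 = 01100100
byte 4: 01110001 xor 00001000 = 01111001
byte 5: 11011010 xor 11100101 = 00111111
byte 6: 00111100 xor 00011100 = 00100000
byte 7: 00110011 xor 01010010 = 01100001
byte 8: 00101010 xor 01001001 = 01100011
byte 9: 01000110 xor 00100101 = 01100011
byte 10: 00011000 xor 01111101 = 01100101
byte 11: 10100010 xor 11010001 = 01110011
byte 12: 10111101 xor 11001110 = 01110011
byte 13: 11001110 xor 11101110 = 00100000
byte 14: 00010110 xor 01100010 = 01110100
byte 15: 01111100 xor 00001111 = 01110011

72 65 61 64 79 3f 20 61 63 63 65 73 73 20 74 73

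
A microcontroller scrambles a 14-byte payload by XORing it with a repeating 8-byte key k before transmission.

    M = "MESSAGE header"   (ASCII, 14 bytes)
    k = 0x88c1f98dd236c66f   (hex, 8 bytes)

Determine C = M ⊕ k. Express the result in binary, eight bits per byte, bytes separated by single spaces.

The 8-byte key repeats, so the effective keystream is 88 c1 f9 8d d2 36 c6 6f 88 c1 f9 8d d2 36.
byte 0: 4d ^ 88 = c5
byte 1: 45 ^ c1 = 84
byte 2: 53 ^ f9 = aa
byte 3: 53 ^ 8d = de
byte 4: 41 ^ d2 = 93
byte 5: 47 ^ 36 = 71
byte 6: 45 ^ c6 = 83
byte 7: 20 ^ 6f = 4f
byte 8: 68 ^ 88 = e0
byte 9: 65 ^ c1 = a4
byte 10: 61 ^ f9 = 98
byte 11: 64 ^ 8d = e9
byte 12: 65 ^ d2 = b7
byte 13: 72 ^ 36 = 44

11000101 10000100 10101010 11011110 10010011 01110001 10000011 01001111 11100000 10100100 10011000 11101001 10110111 01000100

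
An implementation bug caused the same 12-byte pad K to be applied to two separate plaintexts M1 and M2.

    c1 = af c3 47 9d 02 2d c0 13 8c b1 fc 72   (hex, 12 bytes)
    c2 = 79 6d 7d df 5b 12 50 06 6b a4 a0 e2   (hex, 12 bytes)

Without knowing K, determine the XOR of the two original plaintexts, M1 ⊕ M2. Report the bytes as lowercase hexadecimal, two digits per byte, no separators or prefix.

d6ae3a42593f9015e7155c90

c1 ⊕ c2 = (M1 ⊕ K) ⊕ (M2 ⊕ K) = M1 ⊕ M2 — the shared key cancels under XOR.
af XOR 79 = d6
c3 XOR 6d = ae
47 XOR 7d = 3a
9d XOR df = 42
02 XOR 5b = 59
2d XOR 12 = 3f
c0 XOR 50 = 90
13 XOR 06 = 15
8c XOR 6b = e7
b1 XOR a4 = 15
fc XOR a0 = 5c
72 XOR e2 = 90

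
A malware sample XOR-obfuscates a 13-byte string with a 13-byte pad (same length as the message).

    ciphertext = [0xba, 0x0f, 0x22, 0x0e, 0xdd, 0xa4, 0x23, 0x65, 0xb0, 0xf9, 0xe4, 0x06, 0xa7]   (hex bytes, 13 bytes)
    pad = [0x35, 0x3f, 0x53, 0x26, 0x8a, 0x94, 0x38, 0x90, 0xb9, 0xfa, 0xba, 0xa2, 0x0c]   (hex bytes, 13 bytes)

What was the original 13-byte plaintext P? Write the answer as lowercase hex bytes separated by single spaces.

byte 0: ba XOR 35 = 8f
byte 1: 0f XOR 3f = 30
byte 2: 22 XOR 53 = 71
byte 3: 0e XOR 26 = 28
byte 4: dd XOR 8a = 57
byte 5: a4 XOR 94 = 30
byte 6: 23 XOR 38 = 1b
byte 7: 65 XOR 90 = f5
byte 8: b0 XOR b9 = 09
byte 9: f9 XOR fa = 03
byte 10: e4 XOR ba = 5e
byte 11: 06 XOR a2 = a4
byte 12: a7 XOR 0c = ab

8f 30 71 28 57 30 1b f5 09 03 5e a4 ab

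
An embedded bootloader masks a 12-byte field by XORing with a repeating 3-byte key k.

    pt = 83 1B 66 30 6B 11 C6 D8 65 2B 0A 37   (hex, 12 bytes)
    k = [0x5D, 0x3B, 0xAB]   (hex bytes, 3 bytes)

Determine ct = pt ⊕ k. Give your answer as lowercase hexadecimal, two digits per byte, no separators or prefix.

de20cd6d50ba9be3ce76319c

The 3-byte key repeats, so the effective keystream is 5d 3b ab 5d 3b ab 5d 3b ab 5d 3b ab.
byte 0: 83 ⊕ 5d = de
byte 1: 1b ⊕ 3b = 20
byte 2: 66 ⊕ ab = cd
byte 3: 30 ⊕ 5d = 6d
byte 4: 6b ⊕ 3b = 50
byte 5: 11 ⊕ ab = ba
byte 6: c6 ⊕ 5d = 9b
byte 7: d8 ⊕ 3b = e3
byte 8: 65 ⊕ ab = ce
byte 9: 2b ⊕ 5d = 76
byte 10: 0a ⊕ 3b = 31
byte 11: 37 ⊕ ab = 9c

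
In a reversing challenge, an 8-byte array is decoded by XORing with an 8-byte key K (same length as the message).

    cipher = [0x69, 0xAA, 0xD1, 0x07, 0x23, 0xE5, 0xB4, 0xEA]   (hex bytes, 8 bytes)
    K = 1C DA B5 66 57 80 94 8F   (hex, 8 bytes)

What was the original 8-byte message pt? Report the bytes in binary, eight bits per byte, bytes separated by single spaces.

byte 0: 69 xor 1c = 75
byte 1: aa xor da = 70
byte 2: d1 xor b5 = 64
byte 3: 07 xor 66 = 61
byte 4: 23 xor 57 = 74
byte 5: e5 xor 80 = 65
byte 6: b4 xor 94 = 20
byte 7: ea xor 8f = 65

01110101 01110000 01100100 01100001 01110100 01100101 00100000 01100101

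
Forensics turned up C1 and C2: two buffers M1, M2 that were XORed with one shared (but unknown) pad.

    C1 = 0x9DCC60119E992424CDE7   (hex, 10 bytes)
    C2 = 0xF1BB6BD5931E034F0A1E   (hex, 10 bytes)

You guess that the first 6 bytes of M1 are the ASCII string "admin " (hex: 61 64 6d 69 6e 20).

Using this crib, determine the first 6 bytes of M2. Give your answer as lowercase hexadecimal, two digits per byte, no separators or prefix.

0d1366ad63a7

First, C1 ⊕ C2 = (M1 ⊕ K) ⊕ (M2 ⊕ K) = M1 ⊕ M2, so the key drops out. Then M2 = (M1 ⊕ M2) ⊕ M1 over the first 6 bytes.
byte 0: (9d xor f1) xor 61 = 6c xor 61 = 0d
byte 1: (cc xor bb) xor 64 = 77 xor 64 = 13
byte 2: (60 xor 6b) xor 6d = 0b xor 6d = 66
byte 3: (11 xor d5) xor 69 = c4 xor 69 = ad
byte 4: (9e xor 93) xor 6e = 0d xor 6e = 63
byte 5: (99 xor 1e) xor 20 = 87 xor 20 = a7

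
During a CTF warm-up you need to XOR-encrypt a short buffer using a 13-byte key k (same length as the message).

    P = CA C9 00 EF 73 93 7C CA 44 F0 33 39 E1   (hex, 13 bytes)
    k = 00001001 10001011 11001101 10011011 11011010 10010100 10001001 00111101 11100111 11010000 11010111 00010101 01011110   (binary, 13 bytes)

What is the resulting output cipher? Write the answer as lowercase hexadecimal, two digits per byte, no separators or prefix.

c342cd74a907f5f7a320e42cbf

byte 0: ca xor 09 = c3
byte 1: c9 xor 8b = 42
byte 2: 00 xor cd = cd
byte 3: ef xor 9b = 74
byte 4: 73 xor da = a9
byte 5: 93 xor 94 = 07
byte 6: 7c xor 89 = f5
byte 7: ca xor 3d = f7
byte 8: 44 xor e7 = a3
byte 9: f0 xor d0 = 20
byte 10: 33 xor d7 = e4
byte 11: 39 xor 15 = 2c
byte 12: e1 xor 5e = bf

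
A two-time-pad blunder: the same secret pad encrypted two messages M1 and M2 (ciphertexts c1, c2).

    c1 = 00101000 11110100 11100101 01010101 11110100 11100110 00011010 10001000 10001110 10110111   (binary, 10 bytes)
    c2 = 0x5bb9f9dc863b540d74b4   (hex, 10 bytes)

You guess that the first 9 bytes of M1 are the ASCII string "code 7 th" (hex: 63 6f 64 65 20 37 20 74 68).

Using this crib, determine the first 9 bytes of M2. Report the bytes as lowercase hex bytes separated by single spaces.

First, c1 ⊕ c2 = (M1 ⊕ K) ⊕ (M2 ⊕ K) = M1 ⊕ M2, so the key drops out. Then M2 = (M1 ⊕ M2) ⊕ M1 over the first 9 bytes.
byte 0: (28 xor 5b) xor 63 = 73 xor 63 = 10
byte 1: (f4 xor b9) xor 6f = 4d xor 6f = 22
byte 2: (e5 xor f9) xor 64 = 1c xor 64 = 78
byte 3: (55 xor dc) xor 65 = 89 xor 65 = ec
byte 4: (f4 xor 86) xor 20 = 72 xor 20 = 52
byte 5: (e6 xor 3b) xor 37 = dd xor 37 = ea
byte 6: (1a xor 54) xor 20 = 4e xor 20 = 6e
byte 7: (88 xor 0d) xor 74 = 85 xor 74 = f1
byte 8: (8e xor 74) xor 68 = fa xor 68 = 92

10 22 78 ec 52 ea 6e f1 92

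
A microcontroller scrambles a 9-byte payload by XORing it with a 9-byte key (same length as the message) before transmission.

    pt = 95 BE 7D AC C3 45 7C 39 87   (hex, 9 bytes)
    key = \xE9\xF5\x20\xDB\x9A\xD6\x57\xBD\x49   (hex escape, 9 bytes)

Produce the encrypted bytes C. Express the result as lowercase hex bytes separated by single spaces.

byte 0: 10010101 XOR 11101001 = 01111100
byte 1: 10111110 XOR 11110101 = 01001011
byte 2: 01111101 XOR 00100000 = 01011101
byte 3: 10101100 XOR 11011011 = 01110111
byte 4: 11000011 XOR 10011010 = 01011001
byte 5: 01000101 XOR 11010110 = 10010011
byte 6: 01111100 XOR 01010111 = 00101011
byte 7: 00111001 XOR 10111101 = 10000100
byte 8: 10000111 XOR 01001001 = 11001110

7c 4b 5d 77 59 93 2b 84 ce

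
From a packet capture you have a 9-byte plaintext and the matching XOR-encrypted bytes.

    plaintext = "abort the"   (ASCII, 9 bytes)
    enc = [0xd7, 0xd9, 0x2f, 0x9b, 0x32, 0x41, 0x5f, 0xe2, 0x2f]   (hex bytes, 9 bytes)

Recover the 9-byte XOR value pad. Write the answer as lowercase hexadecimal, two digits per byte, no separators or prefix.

Since enc = plaintext ⊕ pad, XORing both sides with plaintext gives pad = plaintext ⊕ enc.
byte 0: 61 ^ d7 = b6
byte 1: 62 ^ d9 = bb
byte 2: 6f ^ 2f = 40
byte 3: 72 ^ 9b = e9
byte 4: 74 ^ 32 = 46
byte 5: 20 ^ 41 = 61
byte 6: 74 ^ 5f = 2b
byte 7: 68 ^ e2 = 8a
byte 8: 65 ^ 2f = 4a

b6bb40e946612b8a4a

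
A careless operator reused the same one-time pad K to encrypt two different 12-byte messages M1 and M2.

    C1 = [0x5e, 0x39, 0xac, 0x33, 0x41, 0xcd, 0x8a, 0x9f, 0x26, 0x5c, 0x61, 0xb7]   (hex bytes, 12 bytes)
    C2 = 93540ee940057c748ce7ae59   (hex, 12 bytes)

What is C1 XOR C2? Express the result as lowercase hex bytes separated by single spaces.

cd 6d a2 da 01 c8 f6 eb aa bb cf ee

C1 ⊕ C2 = (M1 ⊕ K) ⊕ (M2 ⊕ K) = M1 ⊕ M2 — the shared key cancels under XOR.
01011110 ^ 10010011 = 11001101
00111001 ^ 01010100 = 01101101
10101100 ^ 00001110 = 10100010
00110011 ^ 11101001 = 11011010
01000001 ^ 01000000 = 00000001
11001101 ^ 00000101 = 11001000
10001010 ^ 01111100 = 11110110
10011111 ^ 01110100 = 11101011
00100110 ^ 10001100 = 10101010
01011100 ^ 11100111 = 10111011
01100001 ^ 10101110 = 11001111
10110111 ^ 01011001 = 11101110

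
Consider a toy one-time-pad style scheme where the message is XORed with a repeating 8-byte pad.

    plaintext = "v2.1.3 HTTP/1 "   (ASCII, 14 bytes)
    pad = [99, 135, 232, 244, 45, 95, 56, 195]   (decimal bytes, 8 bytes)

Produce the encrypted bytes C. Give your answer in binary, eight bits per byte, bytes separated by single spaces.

The 8-byte key repeats, so the effective keystream is 63 87 e8 f4 2d 5f 38 c3 63 87 e8 f4 2d 5f.
byte 0: 01110110 xor 01100011 = 00010101
byte 1: 00110010 xor 10000111 = 10110101
byte 2: 00101110 xor 11101000 = 11000110
byte 3: 00110001 xor 11110100 = 11000101
byte 4: 00101110 xor 00101101 = 00000011
byte 5: 00110011 xor 01011111 = 01101100
byte 6: 00100000 xor 00111000 = 00011000
byte 7: 01001000 xor 11000011 = 10001011
byte 8: 01010100 xor 01100011 = 00110111
byte 9: 01010100 xor 10000111 = 11010011
byte 10: 01010000 xor 11101000 = 10111000
byte 11: 00101111 xor 11110100 = 11011011
byte 12: 00110001 xor 00101101 = 00011100
byte 13: 00100000 xor 01011111 = 01111111

00010101 10110101 11000110 11000101 00000011 01101100 00011000 10001011 00110111 11010011 10111000 11011011 00011100 01111111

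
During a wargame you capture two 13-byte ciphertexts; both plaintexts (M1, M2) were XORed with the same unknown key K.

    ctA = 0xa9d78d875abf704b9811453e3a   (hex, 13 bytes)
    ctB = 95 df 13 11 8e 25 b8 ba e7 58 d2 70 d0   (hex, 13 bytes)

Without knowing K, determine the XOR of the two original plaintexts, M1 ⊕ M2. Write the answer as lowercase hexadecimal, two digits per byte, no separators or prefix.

3c089e96d49ac8f17f49974eea

ctA ⊕ ctB = (M1 ⊕ K) ⊕ (M2 ⊕ K) = M1 ⊕ M2 — the shared key cancels under XOR.
byte 0: a9 ^ 95 = 3c
byte 1: d7 ^ df = 08
byte 2: 8d ^ 13 = 9e
byte 3: 87 ^ 11 = 96
byte 4: 5a ^ 8e = d4
byte 5: bf ^ 25 = 9a
byte 6: 70 ^ b8 = c8
byte 7: 4b ^ ba = f1
byte 8: 98 ^ e7 = 7f
byte 9: 11 ^ 58 = 49
byte 10: 45 ^ d2 = 97
byte 11: 3e ^ 70 = 4e
byte 12: 3a ^ d0 = ea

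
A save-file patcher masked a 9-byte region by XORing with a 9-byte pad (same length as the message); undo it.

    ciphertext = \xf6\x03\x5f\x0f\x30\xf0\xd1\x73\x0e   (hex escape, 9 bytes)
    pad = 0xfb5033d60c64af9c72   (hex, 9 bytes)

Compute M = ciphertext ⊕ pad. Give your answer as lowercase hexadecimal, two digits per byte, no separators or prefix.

0d536cd93c947eef7c

byte 0: 11110110 xor 11111011 = 00001101
byte 1: 00000011 xor 01010000 = 01010011
byte 2: 01011111 xor 00110011 = 01101100
byte 3: 00001111 xor 11010110 = 11011001
byte 4: 00110000 xor 00001100 = 00111100
byte 5: 11110000 xor 01100100 = 10010100
byte 6: 11010001 xor 10101111 = 01111110
byte 7: 01110011 xor 10011100 = 11101111
byte 8: 00001110 xor 01110010 = 01111100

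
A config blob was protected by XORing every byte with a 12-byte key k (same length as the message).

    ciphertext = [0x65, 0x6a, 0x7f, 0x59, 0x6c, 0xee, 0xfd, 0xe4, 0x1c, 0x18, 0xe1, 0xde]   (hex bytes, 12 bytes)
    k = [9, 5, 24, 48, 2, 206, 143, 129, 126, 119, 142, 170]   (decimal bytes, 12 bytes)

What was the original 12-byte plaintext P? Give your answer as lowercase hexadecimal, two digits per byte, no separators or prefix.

XOR is its own inverse, so applying the key byte-wise gives the result directly.
65 xor 09 = 6c
6a xor 05 = 6f
7f xor 18 = 67
59 xor 30 = 69
6c xor 02 = 6e
ee xor ce = 20
fd xor 8f = 72
e4 xor 81 = 65
1c xor 7e = 62
18 xor 77 = 6f
e1 xor 8e = 6f
de xor aa = 74

6c6f67696e207265626f6f74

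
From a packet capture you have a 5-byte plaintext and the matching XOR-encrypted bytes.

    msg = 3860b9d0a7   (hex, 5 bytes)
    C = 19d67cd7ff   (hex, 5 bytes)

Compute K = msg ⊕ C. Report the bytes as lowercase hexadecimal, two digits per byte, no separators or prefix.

Since C = msg ⊕ K, XORing both sides with msg gives K = msg ⊕ C.
byte 0: 38 ⊕ 19 = 21
byte 1: 60 ⊕ d6 = b6
byte 2: b9 ⊕ 7c = c5
byte 3: d0 ⊕ d7 = 07
byte 4: a7 ⊕ ff = 58

21b6c50758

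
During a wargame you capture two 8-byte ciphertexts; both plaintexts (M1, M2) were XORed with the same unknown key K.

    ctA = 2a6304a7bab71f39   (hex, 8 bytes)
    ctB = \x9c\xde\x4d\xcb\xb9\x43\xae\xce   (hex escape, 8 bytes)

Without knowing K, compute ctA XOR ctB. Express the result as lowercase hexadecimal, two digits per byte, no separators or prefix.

ctA ⊕ ctB = (M1 ⊕ K) ⊕ (M2 ⊕ K) = M1 ⊕ M2 — the shared key cancels under XOR.
00101010 XOR 10011100 = 10110110
01100011 XOR 11011110 = 10111101
00000100 XOR 01001101 = 01001001
10100111 XOR 11001011 = 01101100
10111010 XOR 10111001 = 00000011
10110111 XOR 01000011 = 11110100
00011111 XOR 10101110 = 10110001
00111001 XOR 11001110 = 11110111

b6bd496c03f4b1f7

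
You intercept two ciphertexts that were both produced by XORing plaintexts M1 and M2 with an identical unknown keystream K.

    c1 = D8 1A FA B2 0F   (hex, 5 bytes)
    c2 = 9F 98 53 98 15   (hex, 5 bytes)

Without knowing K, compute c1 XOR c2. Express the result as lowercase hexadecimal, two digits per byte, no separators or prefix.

c1 ⊕ c2 = (M1 ⊕ K) ⊕ (M2 ⊕ K) = M1 ⊕ M2 — the shared key cancels under XOR.
byte 0: d8 ⊕ 9f = 47
byte 1: 1a ⊕ 98 = 82
byte 2: fa ⊕ 53 = a9
byte 3: b2 ⊕ 98 = 2a
byte 4: 0f ⊕ 15 = 1a

4782a92a1a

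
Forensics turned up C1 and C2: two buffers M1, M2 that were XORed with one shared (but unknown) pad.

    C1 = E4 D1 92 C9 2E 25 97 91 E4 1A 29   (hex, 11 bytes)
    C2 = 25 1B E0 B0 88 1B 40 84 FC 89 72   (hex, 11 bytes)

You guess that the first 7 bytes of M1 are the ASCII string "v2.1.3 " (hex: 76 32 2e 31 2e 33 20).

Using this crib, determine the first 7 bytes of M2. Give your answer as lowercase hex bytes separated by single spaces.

First, C1 ⊕ C2 = (M1 ⊕ K) ⊕ (M2 ⊕ K) = M1 ⊕ M2, so the key drops out. Then M2 = (M1 ⊕ M2) ⊕ M1 over the first 7 bytes.
byte 0: (e4 ⊕ 25) ⊕ 76 = c1 ⊕ 76 = b7
byte 1: (d1 ⊕ 1b) ⊕ 32 = ca ⊕ 32 = f8
byte 2: (92 ⊕ e0) ⊕ 2e = 72 ⊕ 2e = 5c
byte 3: (c9 ⊕ b0) ⊕ 31 = 79 ⊕ 31 = 48
byte 4: (2e ⊕ 88) ⊕ 2e = a6 ⊕ 2e = 88
byte 5: (25 ⊕ 1b) ⊕ 33 = 3e ⊕ 33 = 0d
byte 6: (97 ⊕ 40) ⊕ 20 = d7 ⊕ 20 = f7

b7 f8 5c 48 88 0d f7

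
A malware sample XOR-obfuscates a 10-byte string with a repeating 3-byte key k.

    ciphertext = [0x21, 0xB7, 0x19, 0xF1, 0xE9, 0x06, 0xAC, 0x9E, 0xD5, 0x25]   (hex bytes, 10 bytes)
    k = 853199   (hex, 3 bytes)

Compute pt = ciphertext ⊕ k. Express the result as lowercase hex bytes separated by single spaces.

a4 86 80 74 d8 9f 29 af 4c a0

The 3-byte key repeats, so the effective keystream is 85 31 99 85 31 99 85 31 99 85.
byte 0: 00100001 XOR 10000101 = 10100100
byte 1: 10110111 XOR 00110001 = 10000110
byte 2: 00011001 XOR 10011001 = 10000000
byte 3: 11110001 XOR 10000101 = 01110100
byte 4: 11101001 XOR 00110001 = 11011000
byte 5: 00000110 XOR 10011001 = 10011111
byte 6: 10101100 XOR 10000101 = 00101001
byte 7: 10011110 XOR 00110001 = 10101111
byte 8: 11010101 XOR 10011001 = 01001100
byte 9: 00100101 XOR 10000101 = 10100000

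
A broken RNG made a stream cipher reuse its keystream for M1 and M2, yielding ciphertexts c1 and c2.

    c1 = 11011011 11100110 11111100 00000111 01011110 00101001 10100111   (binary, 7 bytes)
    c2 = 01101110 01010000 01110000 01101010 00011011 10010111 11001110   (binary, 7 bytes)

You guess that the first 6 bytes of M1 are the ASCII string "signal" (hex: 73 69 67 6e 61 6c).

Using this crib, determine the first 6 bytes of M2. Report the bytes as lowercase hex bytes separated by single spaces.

First, c1 ⊕ c2 = (M1 ⊕ K) ⊕ (M2 ⊕ K) = M1 ⊕ M2, so the key drops out. Then M2 = (M1 ⊕ M2) ⊕ M1 over the first 6 bytes.
byte 0: (db xor 6e) xor 73 = b5 xor 73 = c6
byte 1: (e6 xor 50) xor 69 = b6 xor 69 = df
byte 2: (fc xor 70) xor 67 = 8c xor 67 = eb
byte 3: (07 xor 6a) xor 6e = 6d xor 6e = 03
byte 4: (5e xor 1b) xor 61 = 45 xor 61 = 24
byte 5: (29 xor 97) xor 6c = be xor 6c = d2

c6 df eb 03 24 d2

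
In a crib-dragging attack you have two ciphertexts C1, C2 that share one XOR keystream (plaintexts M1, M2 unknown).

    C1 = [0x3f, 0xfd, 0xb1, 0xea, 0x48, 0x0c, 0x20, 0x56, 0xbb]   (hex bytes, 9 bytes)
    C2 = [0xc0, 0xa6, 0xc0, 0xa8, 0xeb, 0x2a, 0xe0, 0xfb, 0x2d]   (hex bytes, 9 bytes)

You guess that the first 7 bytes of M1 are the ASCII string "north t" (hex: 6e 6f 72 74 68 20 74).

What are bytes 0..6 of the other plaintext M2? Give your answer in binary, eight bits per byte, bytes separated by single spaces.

10010001 00110100 00000011 00110110 11001011 00000110 10110100

First, C1 ⊕ C2 = (M1 ⊕ K) ⊕ (M2 ⊕ K) = M1 ⊕ M2, so the key drops out. Then M2 = (M1 ⊕ M2) ⊕ M1 over the first 7 bytes.
byte 0: (3f ^ c0) ^ 6e = ff ^ 6e = 91
byte 1: (fd ^ a6) ^ 6f = 5b ^ 6f = 34
byte 2: (b1 ^ c0) ^ 72 = 71 ^ 72 = 03
byte 3: (ea ^ a8) ^ 74 = 42 ^ 74 = 36
byte 4: (48 ^ eb) ^ 68 = a3 ^ 68 = cb
byte 5: (0c ^ 2a) ^ 20 = 26 ^ 20 = 06
byte 6: (20 ^ e0) ^ 74 = c0 ^ 74 = b4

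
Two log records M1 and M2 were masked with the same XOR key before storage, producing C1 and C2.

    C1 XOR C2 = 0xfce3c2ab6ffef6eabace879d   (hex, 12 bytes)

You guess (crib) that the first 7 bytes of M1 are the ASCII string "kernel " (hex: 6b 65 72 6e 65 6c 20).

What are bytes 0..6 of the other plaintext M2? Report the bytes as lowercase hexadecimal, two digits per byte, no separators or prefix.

Since C1 ⊕ C2 = M1 ⊕ M2, XORing with the guessed M1 bytes yields the corresponding M2 bytes: M2 = (C1 ⊕ C2) ⊕ M1.
fc XOR 6b = 97
e3 XOR 65 = 86
c2 XOR 72 = b0
ab XOR 6e = c5
6f XOR 65 = 0a
fe XOR 6c = 92
f6 XOR 20 = d6

9786b0c50a92d6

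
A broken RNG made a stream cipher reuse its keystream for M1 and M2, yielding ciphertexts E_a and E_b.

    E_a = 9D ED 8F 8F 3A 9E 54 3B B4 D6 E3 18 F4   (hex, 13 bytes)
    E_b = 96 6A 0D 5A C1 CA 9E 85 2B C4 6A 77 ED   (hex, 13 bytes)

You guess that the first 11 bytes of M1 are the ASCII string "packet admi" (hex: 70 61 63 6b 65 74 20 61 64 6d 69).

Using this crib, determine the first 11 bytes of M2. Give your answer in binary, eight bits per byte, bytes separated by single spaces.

First, E_a ⊕ E_b = (M1 ⊕ K) ⊕ (M2 ⊕ K) = M1 ⊕ M2, so the key drops out. Then M2 = (M1 ⊕ M2) ⊕ M1 over the first 11 bytes.
byte 0: (9d ⊕ 96) ⊕ 70 = 0b ⊕ 70 = 7b
byte 1: (ed ⊕ 6a) ⊕ 61 = 87 ⊕ 61 = e6
byte 2: (8f ⊕ 0d) ⊕ 63 = 82 ⊕ 63 = e1
byte 3: (8f ⊕ 5a) ⊕ 6b = d5 ⊕ 6b = be
byte 4: (3a ⊕ c1) ⊕ 65 = fb ⊕ 65 = 9e
byte 5: (9e ⊕ ca) ⊕ 74 = 54 ⊕ 74 = 20
byte 6: (54 ⊕ 9e) ⊕ 20 = ca ⊕ 20 = ea
byte 7: (3b ⊕ 85) ⊕ 61 = be ⊕ 61 = df
byte 8: (b4 ⊕ 2b) ⊕ 64 = 9f ⊕ 64 = fb
byte 9: (d6 ⊕ c4) ⊕ 6d = 12 ⊕ 6d = 7f
byte 10: (e3 ⊕ 6a) ⊕ 69 = 89 ⊕ 69 = e0

01111011 11100110 11100001 10111110 10011110 00100000 11101010 11011111 11111011 01111111 11100000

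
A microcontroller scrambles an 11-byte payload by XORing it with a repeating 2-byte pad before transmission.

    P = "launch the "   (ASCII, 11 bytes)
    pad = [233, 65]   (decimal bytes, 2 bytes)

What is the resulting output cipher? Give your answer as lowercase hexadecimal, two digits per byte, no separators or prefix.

85209c2f8a29c9358124c9

The 2-byte key repeats, so the effective keystream is e9 41 e9 41 e9 41 e9 41 e9 41 e9.
byte 0: 6c ^ e9 = 85
byte 1: 61 ^ 41 = 20
byte 2: 75 ^ e9 = 9c
byte 3: 6e ^ 41 = 2f
byte 4: 63 ^ e9 = 8a
byte 5: 68 ^ 41 = 29
byte 6: 20 ^ e9 = c9
byte 7: 74 ^ 41 = 35
byte 8: 68 ^ e9 = 81
byte 9: 65 ^ 41 = 24
byte 10: 20 ^ e9 = c9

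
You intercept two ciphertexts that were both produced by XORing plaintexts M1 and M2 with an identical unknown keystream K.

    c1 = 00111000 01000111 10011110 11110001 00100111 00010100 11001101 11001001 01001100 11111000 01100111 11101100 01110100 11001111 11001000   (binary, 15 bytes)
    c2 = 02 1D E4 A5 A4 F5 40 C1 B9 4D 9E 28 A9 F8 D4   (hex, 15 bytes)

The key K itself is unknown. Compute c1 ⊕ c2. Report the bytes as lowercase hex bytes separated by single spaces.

3a 5a 7a 54 83 e1 8d 08 f5 b5 f9 c4 dd 37 1c

c1 ⊕ c2 = (M1 ⊕ K) ⊕ (M2 ⊕ K) = M1 ⊕ M2 — the shared key cancels under XOR.
byte 0:  56 ^   2 =  58
byte 1:  71 ^  29 =  90
byte 2: 158 ^ 228 = 122
byte 3: 241 ^ 165 =  84
byte 4:  39 ^ 164 = 131
byte 5:  20 ^ 245 = 225
byte 6: 205 ^  64 = 141
byte 7: 201 ^ 193 =   8
byte 8:  76 ^ 185 = 245
byte 9: 248 ^  77 = 181
byte 10: 103 ^ 158 = 249
byte 11: 236 ^  40 = 196
byte 12: 116 ^ 169 = 221
byte 13: 207 ^ 248 =  55
byte 14: 200 ^ 212 =  28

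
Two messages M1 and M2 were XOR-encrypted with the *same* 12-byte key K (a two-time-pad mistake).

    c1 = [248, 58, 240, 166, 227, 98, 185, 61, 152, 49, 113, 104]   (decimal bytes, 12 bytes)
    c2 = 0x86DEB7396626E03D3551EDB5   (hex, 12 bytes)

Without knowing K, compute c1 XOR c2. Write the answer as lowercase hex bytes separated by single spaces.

7e e4 47 9f 85 44 59 00 ad 60 9c dd

c1 ⊕ c2 = (M1 ⊕ K) ⊕ (M2 ⊕ K) = M1 ⊕ M2 — the shared key cancels under XOR.
byte 0: f8 XOR 86 = 7e
byte 1: 3a XOR de = e4
byte 2: f0 XOR b7 = 47
byte 3: a6 XOR 39 = 9f
byte 4: e3 XOR 66 = 85
byte 5: 62 XOR 26 = 44
byte 6: b9 XOR e0 = 59
byte 7: 3d XOR 3d = 00
byte 8: 98 XOR 35 = ad
byte 9: 31 XOR 51 = 60
byte 10: 71 XOR ed = 9c
byte 11: 68 XOR b5 = dd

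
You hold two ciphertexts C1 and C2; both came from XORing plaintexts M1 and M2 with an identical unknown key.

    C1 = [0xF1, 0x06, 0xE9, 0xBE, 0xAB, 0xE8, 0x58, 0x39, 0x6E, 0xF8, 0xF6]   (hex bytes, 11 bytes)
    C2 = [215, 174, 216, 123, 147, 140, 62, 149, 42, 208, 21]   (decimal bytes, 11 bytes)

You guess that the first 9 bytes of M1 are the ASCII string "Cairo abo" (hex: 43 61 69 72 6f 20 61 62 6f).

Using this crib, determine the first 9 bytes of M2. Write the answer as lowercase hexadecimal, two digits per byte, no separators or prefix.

First, C1 ⊕ C2 = (M1 ⊕ K) ⊕ (M2 ⊕ K) = M1 ⊕ M2, so the key drops out. Then M2 = (M1 ⊕ M2) ⊕ M1 over the first 9 bytes.
byte 0: (f1 xor d7) xor 43 = 26 xor 43 = 65
byte 1: (06 xor ae) xor 61 = a8 xor 61 = c9
byte 2: (e9 xor d8) xor 69 = 31 xor 69 = 58
byte 3: (be xor 7b) xor 72 = c5 xor 72 = b7
byte 4: (ab xor 93) xor 6f = 38 xor 6f = 57
byte 5: (e8 xor 8c) xor 20 = 64 xor 20 = 44
byte 6: (58 xor 3e) xor 61 = 66 xor 61 = 07
byte 7: (39 xor 95) xor 62 = ac xor 62 = ce
byte 8: (6e xor 2a) xor 6f = 44 xor 6f = 2b

65c958b7574407ce2b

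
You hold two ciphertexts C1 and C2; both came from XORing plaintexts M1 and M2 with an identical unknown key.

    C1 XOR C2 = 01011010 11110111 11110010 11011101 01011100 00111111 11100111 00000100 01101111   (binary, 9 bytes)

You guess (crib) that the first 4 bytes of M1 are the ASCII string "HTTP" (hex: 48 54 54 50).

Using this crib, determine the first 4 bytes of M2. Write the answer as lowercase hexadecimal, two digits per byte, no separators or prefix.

12a3a68d

Since C1 ⊕ C2 = M1 ⊕ M2, XORing with the guessed M1 bytes yields the corresponding M2 bytes: M2 = (C1 ⊕ C2) ⊕ M1.
 90 ^  72 =  18
247 ^  84 = 163
242 ^  84 = 166
221 ^  80 = 141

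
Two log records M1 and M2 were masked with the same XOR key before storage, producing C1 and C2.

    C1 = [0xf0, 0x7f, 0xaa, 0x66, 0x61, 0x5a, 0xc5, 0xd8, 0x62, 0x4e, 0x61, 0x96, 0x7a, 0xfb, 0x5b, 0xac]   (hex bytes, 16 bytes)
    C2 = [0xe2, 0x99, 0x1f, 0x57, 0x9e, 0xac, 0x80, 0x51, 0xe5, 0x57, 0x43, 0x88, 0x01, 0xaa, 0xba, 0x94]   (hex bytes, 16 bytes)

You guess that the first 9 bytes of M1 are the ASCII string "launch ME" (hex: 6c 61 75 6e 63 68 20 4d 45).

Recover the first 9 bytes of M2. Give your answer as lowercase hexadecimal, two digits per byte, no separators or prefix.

7e87c05f9c9e65c4c2

First, C1 ⊕ C2 = (M1 ⊕ K) ⊕ (M2 ⊕ K) = M1 ⊕ M2, so the key drops out. Then M2 = (M1 ⊕ M2) ⊕ M1 over the first 9 bytes.
byte 0: (f0 ^ e2) ^ 6c = 12 ^ 6c = 7e
byte 1: (7f ^ 99) ^ 61 = e6 ^ 61 = 87
byte 2: (aa ^ 1f) ^ 75 = b5 ^ 75 = c0
byte 3: (66 ^ 57) ^ 6e = 31 ^ 6e = 5f
byte 4: (61 ^ 9e) ^ 63 = ff ^ 63 = 9c
byte 5: (5a ^ ac) ^ 68 = f6 ^ 68 = 9e
byte 6: (c5 ^ 80) ^ 20 = 45 ^ 20 = 65
byte 7: (d8 ^ 51) ^ 4d = 89 ^ 4d = c4
byte 8: (62 ^ e5) ^ 45 = 87 ^ 45 = c2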